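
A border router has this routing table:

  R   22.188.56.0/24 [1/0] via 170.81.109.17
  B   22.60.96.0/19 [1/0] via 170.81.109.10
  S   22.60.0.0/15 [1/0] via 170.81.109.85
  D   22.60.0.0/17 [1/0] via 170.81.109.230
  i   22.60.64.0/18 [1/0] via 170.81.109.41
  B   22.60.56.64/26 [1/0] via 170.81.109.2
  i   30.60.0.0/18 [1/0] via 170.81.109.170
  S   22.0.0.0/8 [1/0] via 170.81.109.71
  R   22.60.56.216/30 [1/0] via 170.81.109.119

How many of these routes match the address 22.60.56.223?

3

Prefixes containing 22.60.56.223:
  22.0.0.0/8 (22.0.0.0 - 22.255.255.255)
  22.60.0.0/15 (22.60.0.0 - 22.61.255.255)
  22.60.0.0/17 (22.60.0.0 - 22.60.127.255)
Total matching entries: 3.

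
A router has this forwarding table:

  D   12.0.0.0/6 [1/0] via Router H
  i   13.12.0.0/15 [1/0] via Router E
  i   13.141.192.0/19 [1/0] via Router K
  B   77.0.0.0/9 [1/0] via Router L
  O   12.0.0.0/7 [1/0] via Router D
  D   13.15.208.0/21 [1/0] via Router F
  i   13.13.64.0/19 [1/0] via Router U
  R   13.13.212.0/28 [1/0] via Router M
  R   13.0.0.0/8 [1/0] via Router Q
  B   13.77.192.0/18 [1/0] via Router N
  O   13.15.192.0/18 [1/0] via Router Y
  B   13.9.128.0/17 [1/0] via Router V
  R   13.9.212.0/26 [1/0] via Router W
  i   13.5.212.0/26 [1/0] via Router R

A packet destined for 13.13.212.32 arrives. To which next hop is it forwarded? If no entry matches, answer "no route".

Routes whose prefix contains 13.13.212.32:
  12.0.0.0/6 (12.0.0.0 - 15.255.255.255) -> Router H
  12.0.0.0/7 (12.0.0.0 - 13.255.255.255) -> Router D
  13.0.0.0/8 (13.0.0.0 - 13.255.255.255) -> Router Q
  13.12.0.0/15 (13.12.0.0 - 13.13.255.255) -> Router E
More-specific entries that do NOT match:
  13.13.212.0/28 (13.13.212.0 - 13.13.212.15) does not contain 13.13.212.32
  13.9.212.0/26 (13.9.212.0 - 13.9.212.63) does not contain 13.13.212.32
  13.5.212.0/26 (13.5.212.0 - 13.5.212.63) does not contain 13.13.212.32
  13.15.208.0/21 (13.15.208.0 - 13.15.215.255) does not contain 13.13.212.32
  13.141.192.0/19 (13.141.192.0 - 13.141.223.255) does not contain 13.13.212.32
  13.13.64.0/19 (13.13.64.0 - 13.13.95.255) does not contain 13.13.212.32
  13.77.192.0/18 (13.77.192.0 - 13.77.255.255) does not contain 13.13.212.32
  13.15.192.0/18 (13.15.192.0 - 13.15.255.255) does not contain 13.13.212.32
  13.9.128.0/17 (13.9.128.0 - 13.9.255.255) does not contain 13.13.212.32
Longest matching prefix is /15 -> next hop Router E.

Router E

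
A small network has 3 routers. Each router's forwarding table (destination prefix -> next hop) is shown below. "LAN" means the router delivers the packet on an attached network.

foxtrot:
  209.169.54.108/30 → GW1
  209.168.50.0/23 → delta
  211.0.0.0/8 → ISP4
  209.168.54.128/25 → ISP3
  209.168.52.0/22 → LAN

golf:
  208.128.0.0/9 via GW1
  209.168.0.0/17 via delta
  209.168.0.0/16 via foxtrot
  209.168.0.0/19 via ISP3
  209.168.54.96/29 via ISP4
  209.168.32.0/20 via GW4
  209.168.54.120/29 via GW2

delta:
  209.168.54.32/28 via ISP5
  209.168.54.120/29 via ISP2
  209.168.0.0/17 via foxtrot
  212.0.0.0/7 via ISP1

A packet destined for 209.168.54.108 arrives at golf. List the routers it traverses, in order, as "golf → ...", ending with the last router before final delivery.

golf → delta → foxtrot

At golf: longest match for 209.168.54.108 is 209.168.0.0/17 -> delta
At delta: longest match for 209.168.54.108 is 209.168.0.0/17 -> foxtrot
At foxtrot: longest match for 209.168.54.108 is 209.168.52.0/22 -> LAN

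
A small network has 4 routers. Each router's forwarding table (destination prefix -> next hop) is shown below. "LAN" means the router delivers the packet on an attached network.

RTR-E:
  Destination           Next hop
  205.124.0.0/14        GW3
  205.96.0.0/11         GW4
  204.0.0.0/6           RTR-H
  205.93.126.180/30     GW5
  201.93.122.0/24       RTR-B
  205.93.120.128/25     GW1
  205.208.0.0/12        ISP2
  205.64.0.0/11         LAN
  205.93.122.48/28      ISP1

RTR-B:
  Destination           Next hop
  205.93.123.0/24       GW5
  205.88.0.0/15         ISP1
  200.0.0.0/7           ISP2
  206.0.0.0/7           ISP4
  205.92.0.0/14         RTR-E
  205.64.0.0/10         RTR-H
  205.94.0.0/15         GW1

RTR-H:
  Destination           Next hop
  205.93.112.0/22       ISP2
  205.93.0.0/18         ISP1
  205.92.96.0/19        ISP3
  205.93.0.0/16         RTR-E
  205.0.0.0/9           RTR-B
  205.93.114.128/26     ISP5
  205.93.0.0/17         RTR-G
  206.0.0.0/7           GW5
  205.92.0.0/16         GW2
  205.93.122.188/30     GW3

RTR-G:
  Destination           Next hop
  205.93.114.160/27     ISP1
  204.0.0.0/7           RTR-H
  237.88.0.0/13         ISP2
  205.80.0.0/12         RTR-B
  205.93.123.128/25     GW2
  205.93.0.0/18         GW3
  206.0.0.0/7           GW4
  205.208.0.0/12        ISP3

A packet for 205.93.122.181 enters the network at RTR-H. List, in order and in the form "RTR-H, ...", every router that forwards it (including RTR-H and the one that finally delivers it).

RTR-H, RTR-G, RTR-B, RTR-E

At RTR-H: longest match for 205.93.122.181 is 205.93.0.0/17 -> RTR-G
At RTR-G: longest match for 205.93.122.181 is 205.80.0.0/12 -> RTR-B
At RTR-B: longest match for 205.93.122.181 is 205.92.0.0/14 -> RTR-E
At RTR-E: longest match for 205.93.122.181 is 205.64.0.0/11 -> LAN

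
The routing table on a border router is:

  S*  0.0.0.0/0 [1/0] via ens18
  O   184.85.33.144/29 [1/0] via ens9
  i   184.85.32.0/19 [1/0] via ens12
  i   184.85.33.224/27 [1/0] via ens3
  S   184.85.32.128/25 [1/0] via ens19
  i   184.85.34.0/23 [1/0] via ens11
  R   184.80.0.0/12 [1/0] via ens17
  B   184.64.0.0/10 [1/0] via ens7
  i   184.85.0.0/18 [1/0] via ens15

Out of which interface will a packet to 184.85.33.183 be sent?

ens12

Routes whose prefix contains 184.85.33.183:
  0.0.0.0/0 (default, matches everything) -> ens18
  184.64.0.0/10 (184.64.0.0 - 184.127.255.255) -> ens7
  184.80.0.0/12 (184.80.0.0 - 184.95.255.255) -> ens17
  184.85.0.0/18 (184.85.0.0 - 184.85.63.255) -> ens15
  184.85.32.0/19 (184.85.32.0 - 184.85.63.255) -> ens12
More-specific entries that do NOT match:
  184.85.33.144/29 (184.85.33.144 - 184.85.33.151) does not contain 184.85.33.183
  184.85.33.224/27 (184.85.33.224 - 184.85.33.255) does not contain 184.85.33.183
  184.85.32.128/25 (184.85.32.128 - 184.85.32.255) does not contain 184.85.33.183
  184.85.34.0/23 (184.85.34.0 - 184.85.35.255) does not contain 184.85.33.183
Longest matching prefix is /19 -> interface ens12.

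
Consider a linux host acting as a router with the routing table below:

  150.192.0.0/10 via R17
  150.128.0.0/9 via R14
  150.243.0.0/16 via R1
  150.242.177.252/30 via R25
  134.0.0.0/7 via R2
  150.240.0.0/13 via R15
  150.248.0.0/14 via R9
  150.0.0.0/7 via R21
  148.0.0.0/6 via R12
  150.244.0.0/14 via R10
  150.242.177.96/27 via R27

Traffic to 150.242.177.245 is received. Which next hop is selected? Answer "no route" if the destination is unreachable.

Routes whose prefix contains 150.242.177.245:
  148.0.0.0/6 (148.0.0.0 - 151.255.255.255) -> R12
  150.0.0.0/7 (150.0.0.0 - 151.255.255.255) -> R21
  150.128.0.0/9 (150.128.0.0 - 150.255.255.255) -> R14
  150.192.0.0/10 (150.192.0.0 - 150.255.255.255) -> R17
  150.240.0.0/13 (150.240.0.0 - 150.247.255.255) -> R15
More-specific entries that do NOT match:
  150.242.177.252/30 (150.242.177.252 - 150.242.177.255) does not contain 150.242.177.245
  150.242.177.96/27 (150.242.177.96 - 150.242.177.127) does not contain 150.242.177.245
  150.243.0.0/16 (150.243.0.0 - 150.243.255.255) does not contain 150.242.177.245
  150.248.0.0/14 (150.248.0.0 - 150.251.255.255) does not contain 150.242.177.245
  150.244.0.0/14 (150.244.0.0 - 150.247.255.255) does not contain 150.242.177.245
Longest matching prefix is /13 -> next hop R15.

R15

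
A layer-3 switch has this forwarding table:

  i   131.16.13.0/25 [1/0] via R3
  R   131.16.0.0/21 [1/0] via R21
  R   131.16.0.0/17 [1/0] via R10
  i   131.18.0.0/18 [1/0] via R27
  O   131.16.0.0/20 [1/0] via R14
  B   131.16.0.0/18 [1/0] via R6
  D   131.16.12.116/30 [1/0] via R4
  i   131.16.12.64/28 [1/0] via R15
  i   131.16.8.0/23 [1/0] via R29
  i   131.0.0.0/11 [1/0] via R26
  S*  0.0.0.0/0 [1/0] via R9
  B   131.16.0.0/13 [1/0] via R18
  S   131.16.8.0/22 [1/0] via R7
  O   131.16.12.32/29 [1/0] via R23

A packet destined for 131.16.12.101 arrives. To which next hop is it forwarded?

R14

Routes whose prefix contains 131.16.12.101:
  0.0.0.0/0 (default, matches everything) -> R9
  131.0.0.0/11 (131.0.0.0 - 131.31.255.255) -> R26
  131.16.0.0/13 (131.16.0.0 - 131.23.255.255) -> R18
  131.16.0.0/17 (131.16.0.0 - 131.16.127.255) -> R10
  131.16.0.0/18 (131.16.0.0 - 131.16.63.255) -> R6
  131.16.0.0/20 (131.16.0.0 - 131.16.15.255) -> R14
More-specific entries that do NOT match:
  131.16.12.116/30 (131.16.12.116 - 131.16.12.119) does not contain 131.16.12.101
  131.16.12.32/29 (131.16.12.32 - 131.16.12.39) does not contain 131.16.12.101
  131.16.12.64/28 (131.16.12.64 - 131.16.12.79) does not contain 131.16.12.101
  131.16.13.0/25 (131.16.13.0 - 131.16.13.127) does not contain 131.16.12.101
  131.16.8.0/23 (131.16.8.0 - 131.16.9.255) does not contain 131.16.12.101
  131.16.8.0/22 (131.16.8.0 - 131.16.11.255) does not contain 131.16.12.101
  131.16.0.0/21 (131.16.0.0 - 131.16.7.255) does not contain 131.16.12.101
Longest matching prefix is /20 -> next hop R14.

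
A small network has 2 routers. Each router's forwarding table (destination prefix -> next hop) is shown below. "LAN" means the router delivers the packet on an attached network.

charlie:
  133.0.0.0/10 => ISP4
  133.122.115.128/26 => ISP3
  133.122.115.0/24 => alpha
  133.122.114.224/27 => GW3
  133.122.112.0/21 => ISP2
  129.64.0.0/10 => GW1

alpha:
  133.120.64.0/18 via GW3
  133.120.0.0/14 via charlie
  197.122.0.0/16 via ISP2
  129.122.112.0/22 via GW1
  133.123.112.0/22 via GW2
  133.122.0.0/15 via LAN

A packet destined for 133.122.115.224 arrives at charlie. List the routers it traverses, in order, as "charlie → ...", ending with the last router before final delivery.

charlie → alpha

At charlie: longest match for 133.122.115.224 is 133.122.115.0/24 -> alpha
At alpha: longest match for 133.122.115.224 is 133.122.0.0/15 -> LAN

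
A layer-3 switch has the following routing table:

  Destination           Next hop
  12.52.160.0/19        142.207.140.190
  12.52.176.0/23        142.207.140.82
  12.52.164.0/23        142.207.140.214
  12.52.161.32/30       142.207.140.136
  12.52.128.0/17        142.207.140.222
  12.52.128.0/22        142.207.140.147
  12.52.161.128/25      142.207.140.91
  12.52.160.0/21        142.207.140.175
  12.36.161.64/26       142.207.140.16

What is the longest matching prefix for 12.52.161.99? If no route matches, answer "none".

12.52.160.0/21

Entries matching 12.52.161.99:
  12.52.128.0/17 (12.52.128.0 - 12.52.255.255)
  12.52.160.0/19 (12.52.160.0 - 12.52.191.255)
  12.52.160.0/21 (12.52.160.0 - 12.52.167.255)
Most specific is 12.52.160.0/21.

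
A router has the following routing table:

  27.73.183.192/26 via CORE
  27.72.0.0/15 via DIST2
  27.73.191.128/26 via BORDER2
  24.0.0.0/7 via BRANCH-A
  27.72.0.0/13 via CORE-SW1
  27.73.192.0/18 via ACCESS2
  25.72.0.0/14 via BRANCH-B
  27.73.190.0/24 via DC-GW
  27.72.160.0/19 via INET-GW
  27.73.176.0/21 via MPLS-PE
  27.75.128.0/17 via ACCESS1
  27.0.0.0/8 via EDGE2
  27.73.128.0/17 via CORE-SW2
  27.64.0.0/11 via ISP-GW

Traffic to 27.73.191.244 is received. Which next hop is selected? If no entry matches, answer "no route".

CORE-SW2

Routes whose prefix contains 27.73.191.244:
  27.0.0.0/8 (27.0.0.0 - 27.255.255.255) -> EDGE2
  27.64.0.0/11 (27.64.0.0 - 27.95.255.255) -> ISP-GW
  27.72.0.0/13 (27.72.0.0 - 27.79.255.255) -> CORE-SW1
  27.72.0.0/15 (27.72.0.0 - 27.73.255.255) -> DIST2
  27.73.128.0/17 (27.73.128.0 - 27.73.255.255) -> CORE-SW2
More-specific entries that do NOT match:
  27.73.183.192/26 (27.73.183.192 - 27.73.183.255) does not contain 27.73.191.244
  27.73.191.128/26 (27.73.191.128 - 27.73.191.191) does not contain 27.73.191.244
  27.73.190.0/24 (27.73.190.0 - 27.73.190.255) does not contain 27.73.191.244
  27.73.176.0/21 (27.73.176.0 - 27.73.183.255) does not contain 27.73.191.244
  27.72.160.0/19 (27.72.160.0 - 27.72.191.255) does not contain 27.73.191.244
  27.73.192.0/18 (27.73.192.0 - 27.73.255.255) does not contain 27.73.191.244
Longest matching prefix is /17 -> next hop CORE-SW2.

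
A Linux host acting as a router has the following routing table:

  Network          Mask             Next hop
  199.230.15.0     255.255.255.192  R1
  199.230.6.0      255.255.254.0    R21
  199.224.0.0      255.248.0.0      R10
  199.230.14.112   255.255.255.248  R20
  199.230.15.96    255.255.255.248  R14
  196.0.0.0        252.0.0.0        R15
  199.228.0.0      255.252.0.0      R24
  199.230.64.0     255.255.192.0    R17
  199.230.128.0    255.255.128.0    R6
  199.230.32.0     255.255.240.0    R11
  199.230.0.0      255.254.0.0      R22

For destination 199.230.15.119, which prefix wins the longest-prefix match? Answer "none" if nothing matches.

199.230.0.0/15

Entries matching 199.230.15.119:
  196.0.0.0/6 (196.0.0.0 - 199.255.255.255)
  199.224.0.0/13 (199.224.0.0 - 199.231.255.255)
  199.228.0.0/14 (199.228.0.0 - 199.231.255.255)
  199.230.0.0/15 (199.230.0.0 - 199.231.255.255)
Most specific is 199.230.0.0/15.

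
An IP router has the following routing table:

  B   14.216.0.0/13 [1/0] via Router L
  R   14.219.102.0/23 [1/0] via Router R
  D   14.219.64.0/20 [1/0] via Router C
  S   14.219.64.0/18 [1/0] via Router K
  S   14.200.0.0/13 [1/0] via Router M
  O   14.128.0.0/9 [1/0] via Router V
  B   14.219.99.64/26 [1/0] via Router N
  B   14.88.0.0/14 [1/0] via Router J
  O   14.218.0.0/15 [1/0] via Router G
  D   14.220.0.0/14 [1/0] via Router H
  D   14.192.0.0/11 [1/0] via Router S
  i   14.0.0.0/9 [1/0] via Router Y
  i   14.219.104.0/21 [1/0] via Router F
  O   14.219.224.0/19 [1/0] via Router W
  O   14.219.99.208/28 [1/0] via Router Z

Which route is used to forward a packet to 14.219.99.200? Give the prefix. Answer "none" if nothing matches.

Entries matching 14.219.99.200:
  14.128.0.0/9 (14.128.0.0 - 14.255.255.255)
  14.192.0.0/11 (14.192.0.0 - 14.223.255.255)
  14.216.0.0/13 (14.216.0.0 - 14.223.255.255)
  14.218.0.0/15 (14.218.0.0 - 14.219.255.255)
  14.219.64.0/18 (14.219.64.0 - 14.219.127.255)
Most specific is 14.219.64.0/18.

14.219.64.0/18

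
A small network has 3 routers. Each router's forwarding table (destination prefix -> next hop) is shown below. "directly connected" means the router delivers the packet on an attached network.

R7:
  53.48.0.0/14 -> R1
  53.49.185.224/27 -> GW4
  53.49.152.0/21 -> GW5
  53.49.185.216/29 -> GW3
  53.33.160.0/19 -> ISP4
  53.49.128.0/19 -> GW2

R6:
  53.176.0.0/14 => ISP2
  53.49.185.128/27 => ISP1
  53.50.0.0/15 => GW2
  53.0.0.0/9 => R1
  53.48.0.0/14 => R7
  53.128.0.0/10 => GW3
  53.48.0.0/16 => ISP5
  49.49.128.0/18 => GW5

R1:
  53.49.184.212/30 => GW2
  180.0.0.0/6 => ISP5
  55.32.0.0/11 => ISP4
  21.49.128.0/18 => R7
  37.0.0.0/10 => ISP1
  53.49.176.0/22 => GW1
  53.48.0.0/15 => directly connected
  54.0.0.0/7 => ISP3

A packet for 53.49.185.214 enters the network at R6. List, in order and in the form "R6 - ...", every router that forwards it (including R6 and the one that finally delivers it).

At R6: longest match for 53.49.185.214 is 53.48.0.0/14 -> R7
At R7: longest match for 53.49.185.214 is 53.48.0.0/14 -> R1
At R1: longest match for 53.49.185.214 is 53.48.0.0/15 -> directly connected

R6 - R7 - R1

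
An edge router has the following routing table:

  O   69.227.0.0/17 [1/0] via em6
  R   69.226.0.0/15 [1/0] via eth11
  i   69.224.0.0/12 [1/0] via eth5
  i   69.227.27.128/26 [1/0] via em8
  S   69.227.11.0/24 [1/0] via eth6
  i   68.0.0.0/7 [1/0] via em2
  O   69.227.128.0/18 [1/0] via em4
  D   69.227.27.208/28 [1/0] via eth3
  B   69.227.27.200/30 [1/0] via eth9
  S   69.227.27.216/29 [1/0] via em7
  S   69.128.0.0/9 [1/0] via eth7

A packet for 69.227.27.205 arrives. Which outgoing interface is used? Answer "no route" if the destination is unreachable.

em6

Routes whose prefix contains 69.227.27.205:
  68.0.0.0/7 (68.0.0.0 - 69.255.255.255) -> em2
  69.128.0.0/9 (69.128.0.0 - 69.255.255.255) -> eth7
  69.224.0.0/12 (69.224.0.0 - 69.239.255.255) -> eth5
  69.226.0.0/15 (69.226.0.0 - 69.227.255.255) -> eth11
  69.227.0.0/17 (69.227.0.0 - 69.227.127.255) -> em6
More-specific entries that do NOT match:
  69.227.27.200/30 (69.227.27.200 - 69.227.27.203) does not contain 69.227.27.205
  69.227.27.216/29 (69.227.27.216 - 69.227.27.223) does not contain 69.227.27.205
  69.227.27.208/28 (69.227.27.208 - 69.227.27.223) does not contain 69.227.27.205
  69.227.27.128/26 (69.227.27.128 - 69.227.27.191) does not contain 69.227.27.205
  69.227.11.0/24 (69.227.11.0 - 69.227.11.255) does not contain 69.227.27.205
  69.227.128.0/18 (69.227.128.0 - 69.227.191.255) does not contain 69.227.27.205
Longest matching prefix is /17 -> interface em6.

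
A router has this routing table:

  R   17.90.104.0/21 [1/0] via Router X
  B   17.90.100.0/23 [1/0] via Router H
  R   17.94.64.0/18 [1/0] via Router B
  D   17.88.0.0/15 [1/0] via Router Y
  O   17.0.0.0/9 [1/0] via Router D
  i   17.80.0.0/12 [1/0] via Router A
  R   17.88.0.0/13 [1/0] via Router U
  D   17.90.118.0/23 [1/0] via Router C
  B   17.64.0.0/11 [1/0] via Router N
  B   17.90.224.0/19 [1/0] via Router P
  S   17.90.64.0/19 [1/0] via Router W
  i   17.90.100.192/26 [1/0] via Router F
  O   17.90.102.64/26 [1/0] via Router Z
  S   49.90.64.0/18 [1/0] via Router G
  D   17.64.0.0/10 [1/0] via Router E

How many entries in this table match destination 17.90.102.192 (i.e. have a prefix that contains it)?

Prefixes containing 17.90.102.192:
  17.0.0.0/9 (17.0.0.0 - 17.127.255.255)
  17.64.0.0/10 (17.64.0.0 - 17.127.255.255)
  17.64.0.0/11 (17.64.0.0 - 17.95.255.255)
  17.80.0.0/12 (17.80.0.0 - 17.95.255.255)
  17.88.0.0/13 (17.88.0.0 - 17.95.255.255)
Total matching entries: 5.

5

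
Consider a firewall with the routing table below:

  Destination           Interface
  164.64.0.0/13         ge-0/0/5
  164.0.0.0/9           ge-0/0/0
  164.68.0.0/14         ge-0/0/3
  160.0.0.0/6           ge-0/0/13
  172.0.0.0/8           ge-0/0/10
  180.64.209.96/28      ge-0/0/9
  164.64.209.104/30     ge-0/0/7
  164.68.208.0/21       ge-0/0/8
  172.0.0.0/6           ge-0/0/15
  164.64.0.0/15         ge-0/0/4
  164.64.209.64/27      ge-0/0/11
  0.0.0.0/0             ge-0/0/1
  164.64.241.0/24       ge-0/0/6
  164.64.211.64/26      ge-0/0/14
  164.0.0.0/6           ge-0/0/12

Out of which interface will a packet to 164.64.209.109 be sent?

ge-0/0/4

Routes whose prefix contains 164.64.209.109:
  0.0.0.0/0 (default, matches everything) -> ge-0/0/1
  164.0.0.0/6 (164.0.0.0 - 167.255.255.255) -> ge-0/0/12
  164.0.0.0/9 (164.0.0.0 - 164.127.255.255) -> ge-0/0/0
  164.64.0.0/13 (164.64.0.0 - 164.71.255.255) -> ge-0/0/5
  164.64.0.0/15 (164.64.0.0 - 164.65.255.255) -> ge-0/0/4
More-specific entries that do NOT match:
  164.64.209.104/30 (164.64.209.104 - 164.64.209.107) does not contain 164.64.209.109
  180.64.209.96/28 (180.64.209.96 - 180.64.209.111) does not contain 164.64.209.109
  164.64.209.64/27 (164.64.209.64 - 164.64.209.95) does not contain 164.64.209.109
  164.64.211.64/26 (164.64.211.64 - 164.64.211.127) does not contain 164.64.209.109
  164.64.241.0/24 (164.64.241.0 - 164.64.241.255) does not contain 164.64.209.109
  164.68.208.0/21 (164.68.208.0 - 164.68.215.255) does not contain 164.64.209.109
Longest matching prefix is /15 -> interface ge-0/0/4.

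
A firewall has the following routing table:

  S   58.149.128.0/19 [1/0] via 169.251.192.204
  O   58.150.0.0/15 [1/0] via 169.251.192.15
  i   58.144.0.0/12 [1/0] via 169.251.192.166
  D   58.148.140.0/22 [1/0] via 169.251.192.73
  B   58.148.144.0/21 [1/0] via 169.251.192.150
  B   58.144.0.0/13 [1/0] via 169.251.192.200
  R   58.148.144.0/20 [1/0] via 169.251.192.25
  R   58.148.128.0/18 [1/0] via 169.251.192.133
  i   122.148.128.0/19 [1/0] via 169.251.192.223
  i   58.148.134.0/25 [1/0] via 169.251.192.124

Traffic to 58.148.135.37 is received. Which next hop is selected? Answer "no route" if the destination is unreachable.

Routes whose prefix contains 58.148.135.37:
  58.144.0.0/12 (58.144.0.0 - 58.159.255.255) -> 169.251.192.166
  58.144.0.0/13 (58.144.0.0 - 58.151.255.255) -> 169.251.192.200
  58.148.128.0/18 (58.148.128.0 - 58.148.191.255) -> 169.251.192.133
More-specific entries that do NOT match:
  58.148.134.0/25 (58.148.134.0 - 58.148.134.127) does not contain 58.148.135.37
  58.148.140.0/22 (58.148.140.0 - 58.148.143.255) does not contain 58.148.135.37
  58.148.144.0/21 (58.148.144.0 - 58.148.151.255) does not contain 58.148.135.37
  58.148.144.0/20 (58.148.144.0 - 58.148.159.255) does not contain 58.148.135.37
  58.149.128.0/19 (58.149.128.0 - 58.149.159.255) does not contain 58.148.135.37
  122.148.128.0/19 (122.148.128.0 - 122.148.159.255) does not contain 58.148.135.37
Longest matching prefix is /18 -> next hop 169.251.192.133.

169.251.192.133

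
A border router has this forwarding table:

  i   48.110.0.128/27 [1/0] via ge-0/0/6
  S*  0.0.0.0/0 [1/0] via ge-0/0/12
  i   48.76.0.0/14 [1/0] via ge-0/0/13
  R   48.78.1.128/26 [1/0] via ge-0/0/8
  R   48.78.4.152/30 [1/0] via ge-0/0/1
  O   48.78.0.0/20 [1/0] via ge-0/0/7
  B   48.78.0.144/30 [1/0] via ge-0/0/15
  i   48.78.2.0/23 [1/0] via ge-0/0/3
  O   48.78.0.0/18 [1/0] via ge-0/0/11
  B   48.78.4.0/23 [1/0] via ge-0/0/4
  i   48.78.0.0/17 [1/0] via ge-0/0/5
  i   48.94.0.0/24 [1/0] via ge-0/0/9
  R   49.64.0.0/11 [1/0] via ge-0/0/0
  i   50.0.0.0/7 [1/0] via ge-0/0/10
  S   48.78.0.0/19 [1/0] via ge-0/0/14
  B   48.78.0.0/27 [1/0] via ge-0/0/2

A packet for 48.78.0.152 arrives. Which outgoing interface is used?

Routes whose prefix contains 48.78.0.152:
  0.0.0.0/0 (default, matches everything) -> ge-0/0/12
  48.76.0.0/14 (48.76.0.0 - 48.79.255.255) -> ge-0/0/13
  48.78.0.0/17 (48.78.0.0 - 48.78.127.255) -> ge-0/0/5
  48.78.0.0/18 (48.78.0.0 - 48.78.63.255) -> ge-0/0/11
  48.78.0.0/19 (48.78.0.0 - 48.78.31.255) -> ge-0/0/14
  48.78.0.0/20 (48.78.0.0 - 48.78.15.255) -> ge-0/0/7
More-specific entries that do NOT match:
  48.78.4.152/30 (48.78.4.152 - 48.78.4.155) does not contain 48.78.0.152
  48.78.0.144/30 (48.78.0.144 - 48.78.0.147) does not contain 48.78.0.152
  48.110.0.128/27 (48.110.0.128 - 48.110.0.159) does not contain 48.78.0.152
  48.78.0.0/27 (48.78.0.0 - 48.78.0.31) does not contain 48.78.0.152
  48.78.1.128/26 (48.78.1.128 - 48.78.1.191) does not contain 48.78.0.152
  48.94.0.0/24 (48.94.0.0 - 48.94.0.255) does not contain 48.78.0.152
  48.78.2.0/23 (48.78.2.0 - 48.78.3.255) does not contain 48.78.0.152
  48.78.4.0/23 (48.78.4.0 - 48.78.5.255) does not contain 48.78.0.152
Longest matching prefix is /20 -> interface ge-0/0/7.

ge-0/0/7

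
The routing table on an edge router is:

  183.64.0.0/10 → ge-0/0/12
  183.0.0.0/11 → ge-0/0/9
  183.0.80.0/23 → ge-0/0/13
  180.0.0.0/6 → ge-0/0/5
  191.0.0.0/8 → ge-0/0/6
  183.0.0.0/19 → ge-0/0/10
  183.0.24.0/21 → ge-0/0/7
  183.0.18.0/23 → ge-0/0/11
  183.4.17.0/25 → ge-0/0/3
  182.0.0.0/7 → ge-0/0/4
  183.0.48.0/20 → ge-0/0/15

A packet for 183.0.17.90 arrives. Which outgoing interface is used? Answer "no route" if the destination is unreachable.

Routes whose prefix contains 183.0.17.90:
  180.0.0.0/6 (180.0.0.0 - 183.255.255.255) -> ge-0/0/5
  182.0.0.0/7 (182.0.0.0 - 183.255.255.255) -> ge-0/0/4
  183.0.0.0/11 (183.0.0.0 - 183.31.255.255) -> ge-0/0/9
  183.0.0.0/19 (183.0.0.0 - 183.0.31.255) -> ge-0/0/10
More-specific entries that do NOT match:
  183.4.17.0/25 (183.4.17.0 - 183.4.17.127) does not contain 183.0.17.90
  183.0.80.0/23 (183.0.80.0 - 183.0.81.255) does not contain 183.0.17.90
  183.0.18.0/23 (183.0.18.0 - 183.0.19.255) does not contain 183.0.17.90
  183.0.24.0/21 (183.0.24.0 - 183.0.31.255) does not contain 183.0.17.90
  183.0.48.0/20 (183.0.48.0 - 183.0.63.255) does not contain 183.0.17.90
Longest matching prefix is /19 -> interface ge-0/0/10.

ge-0/0/10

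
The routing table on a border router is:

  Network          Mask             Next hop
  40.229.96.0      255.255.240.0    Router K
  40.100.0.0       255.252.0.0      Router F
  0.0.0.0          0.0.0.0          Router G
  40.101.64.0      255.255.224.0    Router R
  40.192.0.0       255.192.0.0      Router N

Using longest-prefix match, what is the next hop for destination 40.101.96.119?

Router F

Routes whose prefix contains 40.101.96.119:
  0.0.0.0/0 (default, matches everything) -> Router G
  40.100.0.0/14 (40.100.0.0 - 40.103.255.255) -> Router F
More-specific entries that do NOT match:
  40.229.96.0/20 (40.229.96.0 - 40.229.111.255) does not contain 40.101.96.119
  40.101.64.0/19 (40.101.64.0 - 40.101.95.255) does not contain 40.101.96.119
Longest matching prefix is /14 -> next hop Router F.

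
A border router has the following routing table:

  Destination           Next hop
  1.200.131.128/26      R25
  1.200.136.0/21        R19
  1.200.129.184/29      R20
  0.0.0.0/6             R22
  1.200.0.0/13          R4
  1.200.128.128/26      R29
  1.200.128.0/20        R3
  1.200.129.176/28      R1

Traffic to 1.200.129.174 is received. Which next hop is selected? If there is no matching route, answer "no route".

Routes whose prefix contains 1.200.129.174:
  0.0.0.0/6 (0.0.0.0 - 3.255.255.255) -> R22
  1.200.0.0/13 (1.200.0.0 - 1.207.255.255) -> R4
  1.200.128.0/20 (1.200.128.0 - 1.200.143.255) -> R3
More-specific entries that do NOT match:
  1.200.129.184/29 (1.200.129.184 - 1.200.129.191) does not contain 1.200.129.174
  1.200.129.176/28 (1.200.129.176 - 1.200.129.191) does not contain 1.200.129.174
  1.200.131.128/26 (1.200.131.128 - 1.200.131.191) does not contain 1.200.129.174
  1.200.128.128/26 (1.200.128.128 - 1.200.128.191) does not contain 1.200.129.174
  1.200.136.0/21 (1.200.136.0 - 1.200.143.255) does not contain 1.200.129.174
Longest matching prefix is /20 -> next hop R3.

R3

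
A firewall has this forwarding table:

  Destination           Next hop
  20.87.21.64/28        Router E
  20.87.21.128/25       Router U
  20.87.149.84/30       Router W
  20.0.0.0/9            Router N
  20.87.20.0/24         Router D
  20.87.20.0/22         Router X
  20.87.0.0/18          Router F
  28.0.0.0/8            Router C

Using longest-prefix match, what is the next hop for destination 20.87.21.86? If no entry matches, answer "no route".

Router X

Routes whose prefix contains 20.87.21.86:
  20.0.0.0/9 (20.0.0.0 - 20.127.255.255) -> Router N
  20.87.0.0/18 (20.87.0.0 - 20.87.63.255) -> Router F
  20.87.20.0/22 (20.87.20.0 - 20.87.23.255) -> Router X
More-specific entries that do NOT match:
  20.87.149.84/30 (20.87.149.84 - 20.87.149.87) does not contain 20.87.21.86
  20.87.21.64/28 (20.87.21.64 - 20.87.21.79) does not contain 20.87.21.86
  20.87.21.128/25 (20.87.21.128 - 20.87.21.255) does not contain 20.87.21.86
  20.87.20.0/24 (20.87.20.0 - 20.87.20.255) does not contain 20.87.21.86
Longest matching prefix is /22 -> next hop Router X.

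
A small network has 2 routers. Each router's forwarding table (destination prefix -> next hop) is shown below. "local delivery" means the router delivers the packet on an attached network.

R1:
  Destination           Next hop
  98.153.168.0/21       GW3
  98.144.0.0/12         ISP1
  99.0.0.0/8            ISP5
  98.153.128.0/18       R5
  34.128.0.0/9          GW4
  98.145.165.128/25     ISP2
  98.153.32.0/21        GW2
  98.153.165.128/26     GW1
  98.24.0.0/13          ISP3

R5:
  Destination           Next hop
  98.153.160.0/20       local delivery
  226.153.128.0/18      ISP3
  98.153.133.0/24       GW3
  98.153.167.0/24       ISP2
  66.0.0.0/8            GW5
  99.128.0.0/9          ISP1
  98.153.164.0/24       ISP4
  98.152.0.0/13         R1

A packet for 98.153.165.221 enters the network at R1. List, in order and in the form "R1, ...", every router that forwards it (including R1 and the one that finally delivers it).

At R1: longest match for 98.153.165.221 is 98.153.128.0/18 -> R5
At R5: longest match for 98.153.165.221 is 98.153.160.0/20 -> local delivery

R1, R5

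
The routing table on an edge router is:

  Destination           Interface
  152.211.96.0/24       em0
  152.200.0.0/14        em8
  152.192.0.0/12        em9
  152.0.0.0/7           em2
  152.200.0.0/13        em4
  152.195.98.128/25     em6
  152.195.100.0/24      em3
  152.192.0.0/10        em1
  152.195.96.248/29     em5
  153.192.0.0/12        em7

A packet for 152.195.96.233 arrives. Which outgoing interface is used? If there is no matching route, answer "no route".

em9

Routes whose prefix contains 152.195.96.233:
  152.0.0.0/7 (152.0.0.0 - 153.255.255.255) -> em2
  152.192.0.0/10 (152.192.0.0 - 152.255.255.255) -> em1
  152.192.0.0/12 (152.192.0.0 - 152.207.255.255) -> em9
More-specific entries that do NOT match:
  152.195.96.248/29 (152.195.96.248 - 152.195.96.255) does not contain 152.195.96.233
  152.195.98.128/25 (152.195.98.128 - 152.195.98.255) does not contain 152.195.96.233
  152.211.96.0/24 (152.211.96.0 - 152.211.96.255) does not contain 152.195.96.233
  152.195.100.0/24 (152.195.100.0 - 152.195.100.255) does not contain 152.195.96.233
  152.200.0.0/14 (152.200.0.0 - 152.203.255.255) does not contain 152.195.96.233
  152.200.0.0/13 (152.200.0.0 - 152.207.255.255) does not contain 152.195.96.233
Longest matching prefix is /12 -> interface em9.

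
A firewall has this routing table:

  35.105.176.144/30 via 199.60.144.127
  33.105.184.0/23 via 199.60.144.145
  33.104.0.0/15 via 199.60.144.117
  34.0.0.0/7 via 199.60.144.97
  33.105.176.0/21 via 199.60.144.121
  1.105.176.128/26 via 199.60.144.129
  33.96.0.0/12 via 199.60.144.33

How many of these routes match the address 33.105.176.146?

Prefixes containing 33.105.176.146:
  33.96.0.0/12 (33.96.0.0 - 33.111.255.255)
  33.104.0.0/15 (33.104.0.0 - 33.105.255.255)
  33.105.176.0/21 (33.105.176.0 - 33.105.183.255)
Total matching entries: 3.

3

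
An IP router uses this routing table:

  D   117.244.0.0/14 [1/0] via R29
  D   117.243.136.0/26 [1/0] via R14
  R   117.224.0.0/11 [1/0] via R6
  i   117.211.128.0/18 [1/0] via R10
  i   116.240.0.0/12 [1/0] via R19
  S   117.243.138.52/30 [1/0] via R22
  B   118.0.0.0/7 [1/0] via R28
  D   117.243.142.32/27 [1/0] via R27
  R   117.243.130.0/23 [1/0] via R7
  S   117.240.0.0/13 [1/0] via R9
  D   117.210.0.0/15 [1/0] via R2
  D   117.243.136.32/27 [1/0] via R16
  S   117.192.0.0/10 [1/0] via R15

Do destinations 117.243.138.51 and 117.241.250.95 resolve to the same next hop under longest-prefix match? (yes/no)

yes

117.243.138.51: longest match 117.240.0.0/13 -> R9
117.241.250.95: longest match 117.240.0.0/13 -> R9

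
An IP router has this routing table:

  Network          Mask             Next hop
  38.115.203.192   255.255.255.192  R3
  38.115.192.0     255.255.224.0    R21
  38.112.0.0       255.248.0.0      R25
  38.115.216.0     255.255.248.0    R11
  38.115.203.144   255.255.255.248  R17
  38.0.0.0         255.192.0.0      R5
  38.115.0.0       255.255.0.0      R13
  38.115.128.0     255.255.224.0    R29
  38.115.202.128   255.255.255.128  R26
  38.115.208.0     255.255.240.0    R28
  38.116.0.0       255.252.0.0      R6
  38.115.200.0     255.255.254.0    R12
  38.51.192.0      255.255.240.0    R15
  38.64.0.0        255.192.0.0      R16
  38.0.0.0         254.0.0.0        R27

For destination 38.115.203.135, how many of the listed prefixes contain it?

5

Prefixes containing 38.115.203.135:
  38.0.0.0/7 (38.0.0.0 - 39.255.255.255)
  38.64.0.0/10 (38.64.0.0 - 38.127.255.255)
  38.112.0.0/13 (38.112.0.0 - 38.119.255.255)
  38.115.0.0/16 (38.115.0.0 - 38.115.255.255)
  38.115.192.0/19 (38.115.192.0 - 38.115.223.255)
Total matching entries: 5.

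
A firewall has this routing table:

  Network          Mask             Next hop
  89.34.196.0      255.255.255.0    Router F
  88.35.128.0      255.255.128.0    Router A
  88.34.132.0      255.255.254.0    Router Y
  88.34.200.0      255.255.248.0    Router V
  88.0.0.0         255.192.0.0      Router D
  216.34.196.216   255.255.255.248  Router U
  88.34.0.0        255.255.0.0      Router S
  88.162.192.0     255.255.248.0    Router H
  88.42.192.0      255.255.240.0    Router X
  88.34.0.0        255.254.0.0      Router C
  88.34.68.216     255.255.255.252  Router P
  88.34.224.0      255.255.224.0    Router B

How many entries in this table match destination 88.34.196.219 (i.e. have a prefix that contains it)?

3

Prefixes containing 88.34.196.219:
  88.0.0.0/10 (88.0.0.0 - 88.63.255.255)
  88.34.0.0/15 (88.34.0.0 - 88.35.255.255)
  88.34.0.0/16 (88.34.0.0 - 88.34.255.255)
Total matching entries: 3.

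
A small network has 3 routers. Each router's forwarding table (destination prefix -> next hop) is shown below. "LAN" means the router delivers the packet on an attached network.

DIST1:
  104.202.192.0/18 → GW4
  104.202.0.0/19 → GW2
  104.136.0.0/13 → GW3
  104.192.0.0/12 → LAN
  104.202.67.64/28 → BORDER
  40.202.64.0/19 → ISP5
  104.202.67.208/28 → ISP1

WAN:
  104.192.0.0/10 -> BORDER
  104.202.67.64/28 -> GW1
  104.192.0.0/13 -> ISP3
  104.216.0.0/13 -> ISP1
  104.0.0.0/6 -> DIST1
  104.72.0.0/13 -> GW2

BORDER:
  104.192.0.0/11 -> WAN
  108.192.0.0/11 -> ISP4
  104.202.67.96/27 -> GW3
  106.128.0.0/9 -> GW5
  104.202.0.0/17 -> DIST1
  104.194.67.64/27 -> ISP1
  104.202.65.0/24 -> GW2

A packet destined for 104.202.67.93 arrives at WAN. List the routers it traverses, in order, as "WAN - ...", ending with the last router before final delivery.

WAN - BORDER - DIST1

At WAN: longest match for 104.202.67.93 is 104.192.0.0/10 -> BORDER
At BORDER: longest match for 104.202.67.93 is 104.202.0.0/17 -> DIST1
At DIST1: longest match for 104.202.67.93 is 104.192.0.0/12 -> LAN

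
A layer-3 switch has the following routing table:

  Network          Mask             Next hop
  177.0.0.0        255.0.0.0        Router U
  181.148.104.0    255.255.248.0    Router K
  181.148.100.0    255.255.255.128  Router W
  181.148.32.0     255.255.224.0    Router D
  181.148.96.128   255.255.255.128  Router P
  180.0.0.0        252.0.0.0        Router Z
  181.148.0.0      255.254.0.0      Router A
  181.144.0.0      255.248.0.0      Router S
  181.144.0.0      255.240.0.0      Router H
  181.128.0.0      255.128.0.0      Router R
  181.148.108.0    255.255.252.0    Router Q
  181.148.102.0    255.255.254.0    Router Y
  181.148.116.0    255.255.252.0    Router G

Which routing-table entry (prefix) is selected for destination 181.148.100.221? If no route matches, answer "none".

181.148.0.0/15

Entries matching 181.148.100.221:
  180.0.0.0/6 (180.0.0.0 - 183.255.255.255)
  181.128.0.0/9 (181.128.0.0 - 181.255.255.255)
  181.144.0.0/12 (181.144.0.0 - 181.159.255.255)
  181.144.0.0/13 (181.144.0.0 - 181.151.255.255)
  181.148.0.0/15 (181.148.0.0 - 181.149.255.255)
Most specific is 181.148.0.0/15.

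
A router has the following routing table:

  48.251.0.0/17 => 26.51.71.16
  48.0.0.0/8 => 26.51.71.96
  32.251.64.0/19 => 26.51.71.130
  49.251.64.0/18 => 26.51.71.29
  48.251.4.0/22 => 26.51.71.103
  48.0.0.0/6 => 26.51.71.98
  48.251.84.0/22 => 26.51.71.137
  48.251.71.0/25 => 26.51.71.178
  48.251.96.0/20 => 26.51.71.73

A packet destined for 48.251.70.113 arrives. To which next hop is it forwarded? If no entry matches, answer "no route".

Routes whose prefix contains 48.251.70.113:
  48.0.0.0/6 (48.0.0.0 - 51.255.255.255) -> 26.51.71.98
  48.0.0.0/8 (48.0.0.0 - 48.255.255.255) -> 26.51.71.96
  48.251.0.0/17 (48.251.0.0 - 48.251.127.255) -> 26.51.71.16
More-specific entries that do NOT match:
  48.251.71.0/25 (48.251.71.0 - 48.251.71.127) does not contain 48.251.70.113
  48.251.4.0/22 (48.251.4.0 - 48.251.7.255) does not contain 48.251.70.113
  48.251.84.0/22 (48.251.84.0 - 48.251.87.255) does not contain 48.251.70.113
  48.251.96.0/20 (48.251.96.0 - 48.251.111.255) does not contain 48.251.70.113
  32.251.64.0/19 (32.251.64.0 - 32.251.95.255) does not contain 48.251.70.113
  49.251.64.0/18 (49.251.64.0 - 49.251.127.255) does not contain 48.251.70.113
Longest matching prefix is /17 -> next hop 26.51.71.16.

26.51.71.16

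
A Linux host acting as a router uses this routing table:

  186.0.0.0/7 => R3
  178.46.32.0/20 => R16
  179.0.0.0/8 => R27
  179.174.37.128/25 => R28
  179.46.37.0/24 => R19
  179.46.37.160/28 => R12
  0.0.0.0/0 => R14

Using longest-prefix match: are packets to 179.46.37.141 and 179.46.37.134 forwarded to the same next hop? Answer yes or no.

179.46.37.141: longest match 179.46.37.0/24 -> R19
179.46.37.134: longest match 179.46.37.0/24 -> R19

yes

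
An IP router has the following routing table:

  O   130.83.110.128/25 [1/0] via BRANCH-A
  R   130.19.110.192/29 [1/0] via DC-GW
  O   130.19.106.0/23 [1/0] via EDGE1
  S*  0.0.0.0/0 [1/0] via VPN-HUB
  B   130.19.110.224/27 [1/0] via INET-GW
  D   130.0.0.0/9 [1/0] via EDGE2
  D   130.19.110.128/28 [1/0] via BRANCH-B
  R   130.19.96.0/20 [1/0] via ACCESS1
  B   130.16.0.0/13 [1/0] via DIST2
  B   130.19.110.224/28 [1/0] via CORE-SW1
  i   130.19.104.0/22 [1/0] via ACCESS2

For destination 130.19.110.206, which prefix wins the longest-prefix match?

130.19.96.0/20

Entries matching 130.19.110.206:
  0.0.0.0/0 (default, matches everything)
  130.0.0.0/9 (130.0.0.0 - 130.127.255.255)
  130.16.0.0/13 (130.16.0.0 - 130.23.255.255)
  130.19.96.0/20 (130.19.96.0 - 130.19.111.255)
Most specific is 130.19.96.0/20.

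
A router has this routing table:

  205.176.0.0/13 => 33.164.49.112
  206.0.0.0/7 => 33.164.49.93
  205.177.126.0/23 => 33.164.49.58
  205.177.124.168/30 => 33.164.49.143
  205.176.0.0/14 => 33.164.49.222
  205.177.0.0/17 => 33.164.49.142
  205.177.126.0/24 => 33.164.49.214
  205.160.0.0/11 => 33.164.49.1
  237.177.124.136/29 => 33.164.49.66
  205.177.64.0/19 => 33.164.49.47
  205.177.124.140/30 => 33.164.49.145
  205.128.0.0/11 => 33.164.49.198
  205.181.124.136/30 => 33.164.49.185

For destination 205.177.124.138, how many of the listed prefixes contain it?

4

Prefixes containing 205.177.124.138:
  205.160.0.0/11 (205.160.0.0 - 205.191.255.255)
  205.176.0.0/13 (205.176.0.0 - 205.183.255.255)
  205.176.0.0/14 (205.176.0.0 - 205.179.255.255)
  205.177.0.0/17 (205.177.0.0 - 205.177.127.255)
Total matching entries: 4.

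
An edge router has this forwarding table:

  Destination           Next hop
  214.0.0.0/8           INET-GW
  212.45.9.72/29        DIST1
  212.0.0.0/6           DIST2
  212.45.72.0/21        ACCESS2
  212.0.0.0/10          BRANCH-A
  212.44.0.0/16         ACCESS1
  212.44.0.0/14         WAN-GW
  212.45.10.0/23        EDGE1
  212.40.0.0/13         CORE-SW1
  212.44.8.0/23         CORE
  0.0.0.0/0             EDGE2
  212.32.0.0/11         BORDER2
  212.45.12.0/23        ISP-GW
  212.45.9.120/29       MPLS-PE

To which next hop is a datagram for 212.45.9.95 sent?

Routes whose prefix contains 212.45.9.95:
  0.0.0.0/0 (default, matches everything) -> EDGE2
  212.0.0.0/6 (212.0.0.0 - 215.255.255.255) -> DIST2
  212.0.0.0/10 (212.0.0.0 - 212.63.255.255) -> BRANCH-A
  212.32.0.0/11 (212.32.0.0 - 212.63.255.255) -> BORDER2
  212.40.0.0/13 (212.40.0.0 - 212.47.255.255) -> CORE-SW1
  212.44.0.0/14 (212.44.0.0 - 212.47.255.255) -> WAN-GW
More-specific entries that do NOT match:
  212.45.9.72/29 (212.45.9.72 - 212.45.9.79) does not contain 212.45.9.95
  212.45.9.120/29 (212.45.9.120 - 212.45.9.127) does not contain 212.45.9.95
  212.45.10.0/23 (212.45.10.0 - 212.45.11.255) does not contain 212.45.9.95
  212.44.8.0/23 (212.44.8.0 - 212.44.9.255) does not contain 212.45.9.95
  212.45.12.0/23 (212.45.12.0 - 212.45.13.255) does not contain 212.45.9.95
  212.45.72.0/21 (212.45.72.0 - 212.45.79.255) does not contain 212.45.9.95
  212.44.0.0/16 (212.44.0.0 - 212.44.255.255) does not contain 212.45.9.95
Longest matching prefix is /14 -> next hop WAN-GW.

WAN-GW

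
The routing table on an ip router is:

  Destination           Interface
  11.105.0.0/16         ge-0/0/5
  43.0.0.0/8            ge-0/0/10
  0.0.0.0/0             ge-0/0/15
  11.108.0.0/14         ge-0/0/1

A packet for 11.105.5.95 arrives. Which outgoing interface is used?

ge-0/0/5

Routes whose prefix contains 11.105.5.95:
  0.0.0.0/0 (default, matches everything) -> ge-0/0/15
  11.105.0.0/16 (11.105.0.0 - 11.105.255.255) -> ge-0/0/5
Longest matching prefix is /16 -> interface ge-0/0/5.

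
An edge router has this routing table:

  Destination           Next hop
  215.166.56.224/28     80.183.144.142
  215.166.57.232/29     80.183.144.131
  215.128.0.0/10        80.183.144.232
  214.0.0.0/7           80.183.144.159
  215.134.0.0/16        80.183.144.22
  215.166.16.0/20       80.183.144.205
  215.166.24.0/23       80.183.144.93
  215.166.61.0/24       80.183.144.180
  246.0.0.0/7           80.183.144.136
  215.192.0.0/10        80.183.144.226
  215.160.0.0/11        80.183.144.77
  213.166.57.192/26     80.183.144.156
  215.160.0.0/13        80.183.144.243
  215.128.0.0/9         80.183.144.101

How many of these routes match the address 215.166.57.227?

5

Prefixes containing 215.166.57.227:
  214.0.0.0/7 (214.0.0.0 - 215.255.255.255)
  215.128.0.0/9 (215.128.0.0 - 215.255.255.255)
  215.128.0.0/10 (215.128.0.0 - 215.191.255.255)
  215.160.0.0/11 (215.160.0.0 - 215.191.255.255)
  215.160.0.0/13 (215.160.0.0 - 215.167.255.255)
Total matching entries: 5.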